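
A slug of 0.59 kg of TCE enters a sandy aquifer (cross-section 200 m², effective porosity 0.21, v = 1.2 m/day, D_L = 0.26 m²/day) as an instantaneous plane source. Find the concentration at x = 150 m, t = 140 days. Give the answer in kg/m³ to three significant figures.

For an instantaneous plane source, C(x,t) = M/(n_e·A·√(4πDt)) · exp(−(x−vt)²/(4Dt)), with n_e·A the pore (flow) area.
Plume center vt = 1.2 × 140 = 168 m, so the well at 150 m is 18 m upgradient of the peak.
√(4πDt) = 21.39 m, giving peak height M/(n_e·A·√(4πDt)) = 0.59/(0.21 × 200 × 21.39) = 0.0006567 kg/m³.
(x−vt)²/(4Dt) = (-18)²/(4 × 0.26 × 140) = 2.225; exp(−2.225) = 0.1081.
C = 0.0006567 × 0.1081 = 7.10e-05 kg/m³.

7.10e-05 kg/m³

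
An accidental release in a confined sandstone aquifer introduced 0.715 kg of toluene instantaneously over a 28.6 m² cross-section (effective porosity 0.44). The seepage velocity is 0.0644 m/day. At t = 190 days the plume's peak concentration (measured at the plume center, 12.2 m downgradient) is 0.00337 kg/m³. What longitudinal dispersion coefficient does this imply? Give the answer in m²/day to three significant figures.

At the plume center C_max = M/(n_e·A·√(4πDt)), so D = M²/(4πt·(n_e·A·C_max)²).
n_e·A·C_max = 0.44 × 28.6 × 0.00337 = 0.04241 kg/m.
D = 0.715²/(4π × 190 × 0.04241²) = 0.119 m²/day.

0.119 m²/day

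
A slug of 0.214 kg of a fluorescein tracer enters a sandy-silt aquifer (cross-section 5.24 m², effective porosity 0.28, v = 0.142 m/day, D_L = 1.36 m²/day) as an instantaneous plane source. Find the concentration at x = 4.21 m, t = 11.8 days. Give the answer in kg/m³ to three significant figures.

For an instantaneous plane source, C(x,t) = M/(n_e·A·√(4πDt)) · exp(−(x−vt)²/(4Dt)), with n_e·A the pore (flow) area.
Plume center vt = 0.142 × 11.8 = 1.6756 m, so the well at 4.21 m is 2.5344 m downgradient of the peak.
√(4πDt) = 14.20 m, giving peak height M/(n_e·A·√(4πDt)) = 0.214/(0.28 × 5.24 × 14.20) = 0.01027 kg/m³.
(x−vt)²/(4Dt) = (2.5344)²/(4 × 1.36 × 11.8) = 0.1001; exp(−0.1001) = 0.9047.
C = 0.01027 × 0.9047 = 0.00929 kg/m³.

0.00929 kg/m³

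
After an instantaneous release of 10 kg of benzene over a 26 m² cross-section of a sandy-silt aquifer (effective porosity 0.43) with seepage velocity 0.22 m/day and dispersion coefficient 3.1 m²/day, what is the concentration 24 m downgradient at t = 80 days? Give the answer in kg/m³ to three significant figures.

0.0154 kg/m³

For an instantaneous plane source, C(x,t) = M/(n_e·A·√(4πDt)) · exp(−(x−vt)²/(4Dt)), with n_e·A the pore (flow) area.
Plume center vt = 0.22 × 80 = 17.6 m, so the well at 24 m is 6.4 m downgradient of the peak.
√(4πDt) = 55.83 m, giving peak height M/(n_e·A·√(4πDt)) = 10/(0.43 × 26 × 55.83) = 0.01602 kg/m³.
(x−vt)²/(4Dt) = (6.4)²/(4 × 3.1 × 80) = 0.04129; exp(−0.04129) = 0.9596.
C = 0.01602 × 0.9596 = 0.0154 kg/m³.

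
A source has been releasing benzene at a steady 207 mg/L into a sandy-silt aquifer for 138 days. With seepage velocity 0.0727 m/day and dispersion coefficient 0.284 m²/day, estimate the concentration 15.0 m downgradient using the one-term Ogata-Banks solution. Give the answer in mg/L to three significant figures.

59.5 mg/L

For a continuous step input, C/C₀ ≈ ½·erfc((x−vt)/(2√(Dt))).
vt = 0.0727 × 138 = 10.0326 m and 2√(Dt) = 2√(0.284 × 138) = 12.52 m.
Argument (x−vt)/(2√(Dt)) = (15.0 − 10.0326)/12.52 = 0.3968; ½·erfc(0.3968) = 0.2873.
C = 207 × 0.2873 = 59.5 mg/L.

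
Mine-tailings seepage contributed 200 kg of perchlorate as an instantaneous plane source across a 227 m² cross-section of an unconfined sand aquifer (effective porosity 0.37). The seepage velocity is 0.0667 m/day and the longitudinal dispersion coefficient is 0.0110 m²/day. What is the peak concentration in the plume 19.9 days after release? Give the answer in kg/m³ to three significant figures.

1.44 kg/m³

The peak of an instantaneous 1D plume sits at x = vt; there the Gaussian factor is 1 and C_max = M/(n_e·A·√(4πDt)), where n_e·A is the pore area the mass is dissolved in.
√(4πDt) = √(4π × 0.0110 × 19.9) = 1.659 m, so C_max = 200/(0.37 × 227 × 1.659) = 1.44 kg/m³.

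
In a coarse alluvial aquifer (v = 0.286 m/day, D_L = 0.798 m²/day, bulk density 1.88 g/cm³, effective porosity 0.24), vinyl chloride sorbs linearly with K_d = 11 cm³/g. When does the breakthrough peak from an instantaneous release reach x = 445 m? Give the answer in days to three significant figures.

Retardation factor R = 1 + ρ_b·K_d/n = 1 + 1.88 × 11/0.24 = 87.17.
Sorption retards both mechanisms: v_R = v/R = 0.003281 m/day, D_R = D/R = 0.009155 m²/day.
Peak time from v_R²t² + 2D_R t − x² = 0: t = (√(D_R² + v_R²x²) − D_R)/v_R².
√(D_R² + v_R²x²) = √(0.009155² + 0.003281² × 445²) = 1.460; v_R² = 1.076e-05.
t = (1.460 − 0.009155)/1.076e-05 = 135000 days.

135000 days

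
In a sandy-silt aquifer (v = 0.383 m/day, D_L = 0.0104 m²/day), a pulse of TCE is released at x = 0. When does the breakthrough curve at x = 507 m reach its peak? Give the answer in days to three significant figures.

For the 1D instantaneous-source solution, setting ∂C/∂t = 0 at fixed x gives v²t² + 2Dt − x² = 0, so t = (√(D² + v²x²) − D)/v².
√(D² + v²x²) = √(0.0104² + 0.383² × 507²) = 194.2; v² = 0.146689.
t = (194.2 − 0.0104)/0.146689 = 1320 days (vs. the pure-advection estimate x/v = 1320 d).

1320 days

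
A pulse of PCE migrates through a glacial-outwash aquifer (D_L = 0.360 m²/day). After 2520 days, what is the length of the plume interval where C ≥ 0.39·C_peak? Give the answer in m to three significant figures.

117 m

The plume is Gaussian with σ = √(2Dt) = √(2 × 0.360 × 2520) = 42.60 m.
C/C_peak = exp(−Δx²/(2σ²)) = 0.39 ⇒ Δx = σ·√(−2 ln 0.39) = 42.60 × 1.372 = 58.45 m.
Width = 2Δx = 117 m.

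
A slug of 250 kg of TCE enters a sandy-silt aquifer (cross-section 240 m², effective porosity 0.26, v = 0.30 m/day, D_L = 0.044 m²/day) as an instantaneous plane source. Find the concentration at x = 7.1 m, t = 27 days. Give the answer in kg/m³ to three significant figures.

For an instantaneous plane source, C(x,t) = M/(n_e·A·√(4πDt)) · exp(−(x−vt)²/(4Dt)), with n_e·A the pore (flow) area.
Plume center vt = 0.30 × 27 = 8.1 m, so the well at 7.1 m is 1 m upgradient of the peak.
√(4πDt) = 3.864 m, giving peak height M/(n_e·A·√(4πDt)) = 250/(0.26 × 240 × 3.864) = 1.037 kg/m³.
(x−vt)²/(4Dt) = (-1)²/(4 × 0.044 × 27) = 0.2104; exp(−0.2104) = 0.8103.
C = 1.037 × 0.8103 = 0.840 kg/m³.

0.840 kg/m³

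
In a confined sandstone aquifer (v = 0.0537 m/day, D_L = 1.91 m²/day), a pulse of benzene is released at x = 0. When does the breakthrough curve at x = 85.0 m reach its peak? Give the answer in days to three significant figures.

For the 1D instantaneous-source solution, setting ∂C/∂t = 0 at fixed x gives v²t² + 2Dt − x² = 0, so t = (√(D² + v²x²) − D)/v².
√(D² + v²x²) = √(1.91² + 0.0537² × 85.0²) = 4.948; v² = 0.00288369.
t = (4.948 − 1.91)/0.00288369 = 1050 days (vs. the pure-advection estimate x/v = 1580 d).

1050 days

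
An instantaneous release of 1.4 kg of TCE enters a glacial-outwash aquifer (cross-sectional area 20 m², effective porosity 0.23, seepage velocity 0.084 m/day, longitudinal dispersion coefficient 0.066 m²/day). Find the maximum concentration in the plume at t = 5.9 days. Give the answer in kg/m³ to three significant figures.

The peak of an instantaneous 1D plume sits at x = vt; there the Gaussian factor is 1 and C_max = M/(n_e·A·√(4πDt)), where n_e·A is the pore area the mass is dissolved in.
√(4πDt) = √(4π × 0.066 × 5.9) = 2.212 m, so C_max = 1.4/(0.23 × 20 × 2.212) = 0.138 kg/m³.

0.138 kg/m³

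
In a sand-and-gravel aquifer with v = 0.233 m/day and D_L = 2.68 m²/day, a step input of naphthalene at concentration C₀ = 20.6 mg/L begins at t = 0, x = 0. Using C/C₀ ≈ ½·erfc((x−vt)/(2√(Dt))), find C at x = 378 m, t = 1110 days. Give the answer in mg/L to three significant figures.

For a continuous step input, C/C₀ ≈ ½·erfc((x−vt)/(2√(Dt))).
vt = 0.233 × 1110 = 258.63 m and 2√(Dt) = 2√(2.68 × 1110) = 109.1 m.
Argument (x−vt)/(2√(Dt)) = (378 − 258.63)/109.1 = 1.094; ½·erfc(1.094) = 0.06091.
C = 20.6 × 0.06091 = 1.25 mg/L.

1.25 mg/L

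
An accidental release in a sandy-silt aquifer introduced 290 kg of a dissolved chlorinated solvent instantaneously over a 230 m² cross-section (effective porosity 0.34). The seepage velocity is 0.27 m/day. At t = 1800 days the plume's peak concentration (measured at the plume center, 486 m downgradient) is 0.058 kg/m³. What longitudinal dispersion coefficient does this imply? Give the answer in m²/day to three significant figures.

At the plume center C_max = M/(n_e·A·√(4πDt)), so D = M²/(4πt·(n_e·A·C_max)²).
n_e·A·C_max = 0.34 × 230 × 0.058 = 4.536 kg/m.
D = 290²/(4π × 1800 × 4.536²) = 0.181 m²/day.

0.181 m²/day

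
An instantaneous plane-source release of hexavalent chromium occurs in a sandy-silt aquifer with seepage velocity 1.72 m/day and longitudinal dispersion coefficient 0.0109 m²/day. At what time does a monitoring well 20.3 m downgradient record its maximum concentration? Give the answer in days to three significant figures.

For the 1D instantaneous-source solution, setting ∂C/∂t = 0 at fixed x gives v²t² + 2Dt − x² = 0, so t = (√(D² + v²x²) − D)/v².
√(D² + v²x²) = √(0.0109² + 1.72² × 20.3²) = 34.92; v² = 2.9584.
t = (34.92 − 0.0109)/2.9584 = 11.8 days (vs. the pure-advection estimate x/v = 11.8 d).

11.8 days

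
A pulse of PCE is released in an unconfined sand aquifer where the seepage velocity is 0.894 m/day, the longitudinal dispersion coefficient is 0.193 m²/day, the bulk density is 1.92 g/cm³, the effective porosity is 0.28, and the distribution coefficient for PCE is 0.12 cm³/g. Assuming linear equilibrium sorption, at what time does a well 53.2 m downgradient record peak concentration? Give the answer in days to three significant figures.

Retardation factor R = 1 + ρ_b·K_d/n = 1 + 1.92 × 0.12/0.28 = 1.823.
Sorption retards both mechanisms: v_R = v/R = 0.4904 m/day, D_R = D/R = 0.1059 m²/day.
Peak time from v_R²t² + 2D_R t − x² = 0: t = (√(D_R² + v_R²x²) − D_R)/v_R².
√(D_R² + v_R²x²) = √(0.1059² + 0.4904² × 53.2²) = 26.09; v_R² = 0.2405.
t = (26.09 − 0.1059)/0.2405 = 108 days.

108 days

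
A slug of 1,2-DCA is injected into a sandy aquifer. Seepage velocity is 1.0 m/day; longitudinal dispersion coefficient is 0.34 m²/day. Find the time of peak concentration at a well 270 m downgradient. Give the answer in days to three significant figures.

270 days

For the 1D instantaneous-source solution, setting ∂C/∂t = 0 at fixed x gives v²t² + 2Dt − x² = 0, so t = (√(D² + v²x²) − D)/v².
√(D² + v²x²) = √(0.34² + 1.0² × 270²) = 270.0; v² = 1.
t = (270.0 − 0.34)/1 = 270 days (vs. the pure-advection estimate x/v = 270 d).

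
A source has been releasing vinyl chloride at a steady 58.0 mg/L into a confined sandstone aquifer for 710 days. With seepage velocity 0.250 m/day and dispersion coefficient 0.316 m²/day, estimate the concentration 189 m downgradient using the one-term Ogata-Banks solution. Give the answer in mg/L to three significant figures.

17.0 mg/L

For a continuous step input, C/C₀ ≈ ½·erfc((x−vt)/(2√(Dt))).
vt = 0.250 × 710 = 177.5 m and 2√(Dt) = 2√(0.316 × 710) = 29.96 m.
Argument (x−vt)/(2√(Dt)) = (189 − 177.5)/29.96 = 0.3838; ½·erfc(0.3838) = 0.2936.
C = 58.0 × 0.2936 = 17.0 mg/L.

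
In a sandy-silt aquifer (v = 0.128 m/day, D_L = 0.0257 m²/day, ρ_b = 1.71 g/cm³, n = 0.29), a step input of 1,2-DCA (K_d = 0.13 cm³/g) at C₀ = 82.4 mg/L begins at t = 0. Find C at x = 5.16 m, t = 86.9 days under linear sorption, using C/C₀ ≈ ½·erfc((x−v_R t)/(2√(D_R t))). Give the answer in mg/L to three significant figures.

Retardation factor R = 1 + ρ_b·K_d/n = 1 + 1.71 × 0.13/0.29 = 1.767.
Sorption retards both mechanisms: v_R = v/R = 0.07244 m/day, D_R = D/R = 0.01454 m²/day.
v_R·t = 0.07244 × 86.9 = 6.295036 m; 2√(D_R t) = 2.248 m; argument = (5.16 − 6.295036)/2.248 = -0.5049.
C = C₀ × ½·erfc(-0.5049) = 82.4 × 0.7624 = 62.8 mg/L.

62.8 mg/L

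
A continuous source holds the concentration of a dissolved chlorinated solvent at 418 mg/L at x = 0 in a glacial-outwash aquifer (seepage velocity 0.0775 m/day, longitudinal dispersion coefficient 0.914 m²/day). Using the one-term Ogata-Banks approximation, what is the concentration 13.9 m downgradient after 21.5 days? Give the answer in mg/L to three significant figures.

10.7 mg/L

For a continuous step input, C/C₀ ≈ ½·erfc((x−vt)/(2√(Dt))).
vt = 0.0775 × 21.5 = 1.66625 m and 2√(Dt) = 2√(0.914 × 21.5) = 8.866 m.
Argument (x−vt)/(2√(Dt)) = (13.9 − 1.66625)/8.866 = 1.380; ½·erfc(1.380) = 0.02549.
C = 418 × 0.02549 = 10.7 mg/L.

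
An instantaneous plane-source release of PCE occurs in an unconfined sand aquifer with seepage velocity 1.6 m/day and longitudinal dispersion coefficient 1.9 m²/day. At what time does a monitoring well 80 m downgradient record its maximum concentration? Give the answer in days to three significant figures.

For the 1D instantaneous-source solution, setting ∂C/∂t = 0 at fixed x gives v²t² + 2Dt − x² = 0, so t = (√(D² + v²x²) − D)/v².
√(D² + v²x²) = √(1.9² + 1.6² × 80²) = 128.0; v² = 2.56.
t = (128.0 − 1.9)/2.56 = 49.3 days (vs. the pure-advection estimate x/v = 50.0 d).

49.3 days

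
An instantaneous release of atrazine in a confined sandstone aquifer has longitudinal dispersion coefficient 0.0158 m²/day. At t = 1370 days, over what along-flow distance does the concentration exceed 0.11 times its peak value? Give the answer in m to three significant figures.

27.6 m

The plume is Gaussian with σ = √(2Dt) = √(2 × 0.0158 × 1370) = 6.580 m.
C/C_peak = exp(−Δx²/(2σ²)) = 0.11 ⇒ Δx = σ·√(−2 ln 0.11) = 6.580 × 2.101 = 13.82 m.
Width = 2Δx = 27.6 m.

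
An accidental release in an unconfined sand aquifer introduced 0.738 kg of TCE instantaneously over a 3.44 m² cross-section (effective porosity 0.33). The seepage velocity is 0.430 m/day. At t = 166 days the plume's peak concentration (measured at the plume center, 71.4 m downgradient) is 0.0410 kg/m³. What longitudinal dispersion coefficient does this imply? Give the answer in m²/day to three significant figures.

At the plume center C_max = M/(n_e·A·√(4πDt)), so D = M²/(4πt·(n_e·A·C_max)²).
n_e·A·C_max = 0.33 × 3.44 × 0.0410 = 0.04654 kg/m.
D = 0.738²/(4π × 166 × 0.04654²) = 0.121 m²/day.

0.121 m²/day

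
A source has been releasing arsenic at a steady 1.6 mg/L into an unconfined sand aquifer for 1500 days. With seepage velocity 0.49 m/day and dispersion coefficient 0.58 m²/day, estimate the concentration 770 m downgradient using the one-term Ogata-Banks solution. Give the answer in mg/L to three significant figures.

For a continuous step input, C/C₀ ≈ ½·erfc((x−vt)/(2√(Dt))).
vt = 0.49 × 1500 = 735 m and 2√(Dt) = 2√(0.58 × 1500) = 58.99 m.
Argument (x−vt)/(2√(Dt)) = (770 − 735)/58.99 = 0.5933; ½·erfc(0.5933) = 0.2007.
C = 1.6 × 0.2007 = 0.321 mg/L.

0.321 mg/L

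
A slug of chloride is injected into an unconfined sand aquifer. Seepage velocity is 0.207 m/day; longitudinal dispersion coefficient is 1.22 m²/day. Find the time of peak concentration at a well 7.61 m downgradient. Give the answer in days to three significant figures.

18.0 days

For the 1D instantaneous-source solution, setting ∂C/∂t = 0 at fixed x gives v²t² + 2Dt − x² = 0, so t = (√(D² + v²x²) − D)/v².
√(D² + v²x²) = √(1.22² + 0.207² × 7.61²) = 1.992; v² = 0.042849.
t = (1.992 − 1.22)/0.042849 = 18.0 days (vs. the pure-advection estimate x/v = 36.8 d).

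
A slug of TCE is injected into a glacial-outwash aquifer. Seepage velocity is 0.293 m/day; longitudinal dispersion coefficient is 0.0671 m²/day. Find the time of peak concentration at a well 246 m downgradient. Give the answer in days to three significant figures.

839 days

For the 1D instantaneous-source solution, setting ∂C/∂t = 0 at fixed x gives v²t² + 2Dt − x² = 0, so t = (√(D² + v²x²) − D)/v².
√(D² + v²x²) = √(0.0671² + 0.293² × 246²) = 72.08; v² = 0.085849.
t = (72.08 − 0.0671)/0.085849 = 839 days (vs. the pure-advection estimate x/v = 840 d).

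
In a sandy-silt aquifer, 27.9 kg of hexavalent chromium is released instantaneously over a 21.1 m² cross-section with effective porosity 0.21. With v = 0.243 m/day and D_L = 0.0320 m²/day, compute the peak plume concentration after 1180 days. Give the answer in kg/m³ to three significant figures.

0.289 kg/m³

The peak of an instantaneous 1D plume sits at x = vt; there the Gaussian factor is 1 and C_max = M/(n_e·A·√(4πDt)), where n_e·A is the pore area the mass is dissolved in.
√(4πDt) = √(4π × 0.0320 × 1180) = 21.78 m, so C_max = 27.9/(0.21 × 21.1 × 21.78) = 0.289 kg/m³.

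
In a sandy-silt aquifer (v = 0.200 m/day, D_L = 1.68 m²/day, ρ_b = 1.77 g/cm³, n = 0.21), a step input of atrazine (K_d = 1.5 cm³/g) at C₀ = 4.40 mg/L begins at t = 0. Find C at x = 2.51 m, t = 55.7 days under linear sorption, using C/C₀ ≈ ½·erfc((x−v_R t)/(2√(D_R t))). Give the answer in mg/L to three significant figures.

1.42 mg/L

Retardation factor R = 1 + ρ_b·K_d/n = 1 + 1.77 × 1.5/0.21 = 13.64.
Sorption retards both mechanisms: v_R = v/R = 0.01466 m/day, D_R = D/R = 0.1232 m²/day.
v_R·t = 0.01466 × 55.7 = 0.816562 m; 2√(D_R t) = 5.239 m; argument = (2.51 − 0.816562)/5.239 = 0.3232.
C = C₀ × ½·erfc(0.3232) = 4.40 × 0.3238 = 1.42 mg/L.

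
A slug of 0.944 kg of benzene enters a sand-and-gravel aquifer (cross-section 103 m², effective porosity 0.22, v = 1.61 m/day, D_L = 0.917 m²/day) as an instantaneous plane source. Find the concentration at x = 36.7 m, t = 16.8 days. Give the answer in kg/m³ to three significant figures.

For an instantaneous plane source, C(x,t) = M/(n_e·A·√(4πDt)) · exp(−(x−vt)²/(4Dt)), with n_e·A the pore (flow) area.
Plume center vt = 1.61 × 16.8 = 27.048 m, so the well at 36.7 m is 9.652 m downgradient of the peak.
√(4πDt) = 13.91 m, giving peak height M/(n_e·A·√(4πDt)) = 0.944/(0.22 × 103 × 13.91) = 0.002995 kg/m³.
(x−vt)²/(4Dt) = (9.652)²/(4 × 0.917 × 16.8) = 1.512; exp(−1.512) = 0.2205.
C = 0.002995 × 0.2205 = 0.000660 kg/m³.

0.000660 kg/m³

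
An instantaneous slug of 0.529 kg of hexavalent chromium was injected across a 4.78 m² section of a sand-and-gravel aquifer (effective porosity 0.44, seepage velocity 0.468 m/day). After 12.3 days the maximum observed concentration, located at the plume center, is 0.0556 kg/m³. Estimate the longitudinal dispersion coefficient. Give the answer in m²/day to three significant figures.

0.132 m²/day

At the plume center C_max = M/(n_e·A·√(4πDt)), so D = M²/(4πt·(n_e·A·C_max)²).
n_e·A·C_max = 0.44 × 4.78 × 0.0556 = 0.1169 kg/m.
D = 0.529²/(4π × 12.3 × 0.1169²) = 0.132 m²/day.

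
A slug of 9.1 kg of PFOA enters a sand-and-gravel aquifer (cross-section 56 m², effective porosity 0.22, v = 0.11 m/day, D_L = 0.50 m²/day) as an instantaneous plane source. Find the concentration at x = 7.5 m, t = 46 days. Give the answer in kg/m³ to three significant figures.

For an instantaneous plane source, C(x,t) = M/(n_e·A·√(4πDt)) · exp(−(x−vt)²/(4Dt)), with n_e·A the pore (flow) area.
Plume center vt = 0.11 × 46 = 5.06 m, so the well at 7.5 m is 2.44 m downgradient of the peak.
√(4πDt) = 17.00 m, giving peak height M/(n_e·A·√(4πDt)) = 9.1/(0.22 × 56 × 17.00) = 0.04345 kg/m³.
(x−vt)²/(4Dt) = (2.44)²/(4 × 0.50 × 46) = 0.06471; exp(−0.06471) = 0.9373.
C = 0.04345 × 0.9373 = 0.0407 kg/m³.

0.0407 kg/m³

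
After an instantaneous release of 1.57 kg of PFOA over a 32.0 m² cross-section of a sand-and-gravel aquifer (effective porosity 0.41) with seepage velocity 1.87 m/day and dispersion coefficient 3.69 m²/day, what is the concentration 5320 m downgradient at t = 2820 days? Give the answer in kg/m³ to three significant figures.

For an instantaneous plane source, C(x,t) = M/(n_e·A·√(4πDt)) · exp(−(x−vt)²/(4Dt)), with n_e·A the pore (flow) area.
Plume center vt = 1.87 × 2820 = 5273.4 m, so the well at 5320 m is 46.6 m downgradient of the peak.
√(4πDt) = 361.6 m, giving peak height M/(n_e·A·√(4πDt)) = 1.57/(0.41 × 32.0 × 361.6) = 0.0003309 kg/m³.
(x−vt)²/(4Dt) = (46.6)²/(4 × 3.69 × 2820) = 0.05217; exp(−0.05217) = 0.9492.
C = 0.0003309 × 0.9492 = 0.000314 kg/m³.

0.000314 kg/m³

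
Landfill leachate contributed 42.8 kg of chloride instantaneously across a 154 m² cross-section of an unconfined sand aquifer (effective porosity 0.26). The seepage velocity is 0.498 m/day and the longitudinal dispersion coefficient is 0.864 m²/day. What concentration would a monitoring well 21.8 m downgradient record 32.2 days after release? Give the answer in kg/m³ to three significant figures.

For an instantaneous plane source, C(x,t) = M/(n_e·A·√(4πDt)) · exp(−(x−vt)²/(4Dt)), with n_e·A the pore (flow) area.
Plume center vt = 0.498 × 32.2 = 16.0356 m, so the well at 21.8 m is 5.7644 m downgradient of the peak.
√(4πDt) = 18.70 m, giving peak height M/(n_e·A·√(4πDt)) = 42.8/(0.26 × 154 × 18.70) = 0.05716 kg/m³.
(x−vt)²/(4Dt) = (5.7644)²/(4 × 0.864 × 32.2) = 0.2986; exp(−0.2986) = 0.7419.
C = 0.05716 × 0.7419 = 0.0424 kg/m³.

0.0424 kg/m³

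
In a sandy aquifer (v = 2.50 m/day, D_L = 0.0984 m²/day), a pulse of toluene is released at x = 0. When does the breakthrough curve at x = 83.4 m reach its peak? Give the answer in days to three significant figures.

For the 1D instantaneous-source solution, setting ∂C/∂t = 0 at fixed x gives v²t² + 2Dt − x² = 0, so t = (√(D² + v²x²) − D)/v².
√(D² + v²x²) = √(0.0984² + 2.50² × 83.4²) = 208.5; v² = 6.25.
t = (208.5 − 0.0984)/6.25 = 33.3 days (vs. the pure-advection estimate x/v = 33.4 d).

33.3 days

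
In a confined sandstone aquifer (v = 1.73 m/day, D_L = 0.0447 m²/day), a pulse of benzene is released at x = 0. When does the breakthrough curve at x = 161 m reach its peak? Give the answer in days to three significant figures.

For the 1D instantaneous-source solution, setting ∂C/∂t = 0 at fixed x gives v²t² + 2Dt − x² = 0, so t = (√(D² + v²x²) − D)/v².
√(D² + v²x²) = √(0.0447² + 1.73² × 161²) = 278.5; v² = 2.9929.
t = (278.5 − 0.0447)/2.9929 = 93.0 days (vs. the pure-advection estimate x/v = 93.1 d).

93.0 days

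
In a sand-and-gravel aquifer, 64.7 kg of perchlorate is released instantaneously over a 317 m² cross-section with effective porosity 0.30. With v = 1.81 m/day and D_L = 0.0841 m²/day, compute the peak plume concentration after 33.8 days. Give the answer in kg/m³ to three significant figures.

0.114 kg/m³

The peak of an instantaneous 1D plume sits at x = vt; there the Gaussian factor is 1 and C_max = M/(n_e·A·√(4πDt)), where n_e·A is the pore area the mass is dissolved in.
√(4πDt) = √(4π × 0.0841 × 33.8) = 5.977 m, so C_max = 64.7/(0.30 × 317 × 5.977) = 0.114 kg/m³.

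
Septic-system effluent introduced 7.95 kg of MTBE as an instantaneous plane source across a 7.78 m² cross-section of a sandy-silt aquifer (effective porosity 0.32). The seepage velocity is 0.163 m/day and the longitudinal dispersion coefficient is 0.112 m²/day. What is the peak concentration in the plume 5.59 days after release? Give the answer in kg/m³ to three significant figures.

1.14 kg/m³

The peak of an instantaneous 1D plume sits at x = vt; there the Gaussian factor is 1 and C_max = M/(n_e·A·√(4πDt)), where n_e·A is the pore area the mass is dissolved in.
√(4πDt) = √(4π × 0.112 × 5.59) = 2.805 m, so C_max = 7.95/(0.32 × 7.78 × 2.805) = 1.14 kg/m³.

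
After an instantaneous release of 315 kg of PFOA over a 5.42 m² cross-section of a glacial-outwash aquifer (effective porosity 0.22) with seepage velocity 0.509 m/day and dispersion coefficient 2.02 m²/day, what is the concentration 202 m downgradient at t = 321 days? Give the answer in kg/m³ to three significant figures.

For an instantaneous plane source, C(x,t) = M/(n_e·A·√(4πDt)) · exp(−(x−vt)²/(4Dt)), with n_e·A the pore (flow) area.
Plume center vt = 0.509 × 321 = 163.389 m, so the well at 202 m is 38.611 m downgradient of the peak.
√(4πDt) = 90.27 m, giving peak height M/(n_e·A·√(4πDt)) = 315/(0.22 × 5.42 × 90.27) = 2.926 kg/m³.
(x−vt)²/(4Dt) = (38.611)²/(4 × 2.02 × 321) = 0.5748; exp(−0.5748) = 0.5628.
C = 2.926 × 0.5628 = 1.65 kg/m³.

1.65 kg/m³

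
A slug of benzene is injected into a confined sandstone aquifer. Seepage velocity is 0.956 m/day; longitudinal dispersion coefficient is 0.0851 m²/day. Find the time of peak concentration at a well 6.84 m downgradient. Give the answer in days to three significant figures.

7.06 days

For the 1D instantaneous-source solution, setting ∂C/∂t = 0 at fixed x gives v²t² + 2Dt − x² = 0, so t = (√(D² + v²x²) − D)/v².
√(D² + v²x²) = √(0.0851² + 0.956² × 6.84²) = 6.540; v² = 0.913936.
t = (6.540 − 0.0851)/0.913936 = 7.06 days (vs. the pure-advection estimate x/v = 7.15 d).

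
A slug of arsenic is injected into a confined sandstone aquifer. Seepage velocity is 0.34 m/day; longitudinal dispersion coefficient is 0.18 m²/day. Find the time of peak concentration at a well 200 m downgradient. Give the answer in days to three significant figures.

For the 1D instantaneous-source solution, setting ∂C/∂t = 0 at fixed x gives v²t² + 2Dt − x² = 0, so t = (√(D² + v²x²) − D)/v².
√(D² + v²x²) = √(0.18² + 0.34² × 200²) = 68.00; v² = 0.1156.
t = (68.00 − 0.18)/0.1156 = 587 days (vs. the pure-advection estimate x/v = 588 d).

587 days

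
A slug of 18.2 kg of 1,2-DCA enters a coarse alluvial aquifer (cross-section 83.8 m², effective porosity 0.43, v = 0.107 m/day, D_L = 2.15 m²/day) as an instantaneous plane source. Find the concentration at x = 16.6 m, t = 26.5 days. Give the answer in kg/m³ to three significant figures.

0.00822 kg/m³

For an instantaneous plane source, C(x,t) = M/(n_e·A·√(4πDt)) · exp(−(x−vt)²/(4Dt)), with n_e·A the pore (flow) area.
Plume center vt = 0.107 × 26.5 = 2.8355 m, so the well at 16.6 m is 13.7645 m downgradient of the peak.
√(4πDt) = 26.76 m, giving peak height M/(n_e·A·√(4πDt)) = 18.2/(0.43 × 83.8 × 26.76) = 0.01887 kg/m³.
(x−vt)²/(4Dt) = (13.7645)²/(4 × 2.15 × 26.5) = 0.8313; exp(−0.8313) = 0.4355.
C = 0.01887 × 0.4355 = 0.00822 kg/m³.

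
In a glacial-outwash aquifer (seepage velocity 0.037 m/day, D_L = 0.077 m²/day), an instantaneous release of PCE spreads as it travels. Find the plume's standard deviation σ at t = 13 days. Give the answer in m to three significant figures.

1.41 m

Dispersive spreading gives a Gaussian with σ² = 2Dt; advection only shifts the center.
σ = √(2 × 0.077 × 13) = 1.41 m.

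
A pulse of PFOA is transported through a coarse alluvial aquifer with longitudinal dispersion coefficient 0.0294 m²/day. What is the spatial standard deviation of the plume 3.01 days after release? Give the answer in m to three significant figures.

Dispersive spreading gives a Gaussian with σ² = 2Dt; advection only shifts the center.
σ = √(2 × 0.0294 × 3.01) = 0.421 m.

0.421 m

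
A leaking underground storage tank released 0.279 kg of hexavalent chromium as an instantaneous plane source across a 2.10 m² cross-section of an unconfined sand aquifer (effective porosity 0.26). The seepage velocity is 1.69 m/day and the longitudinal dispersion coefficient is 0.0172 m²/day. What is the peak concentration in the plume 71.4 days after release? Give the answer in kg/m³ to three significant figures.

The peak of an instantaneous 1D plume sits at x = vt; there the Gaussian factor is 1 and C_max = M/(n_e·A·√(4πDt)), where n_e·A is the pore area the mass is dissolved in.
√(4πDt) = √(4π × 0.0172 × 71.4) = 3.928 m, so C_max = 0.279/(0.26 × 2.10 × 3.928) = 0.130 kg/m³.

0.130 kg/m³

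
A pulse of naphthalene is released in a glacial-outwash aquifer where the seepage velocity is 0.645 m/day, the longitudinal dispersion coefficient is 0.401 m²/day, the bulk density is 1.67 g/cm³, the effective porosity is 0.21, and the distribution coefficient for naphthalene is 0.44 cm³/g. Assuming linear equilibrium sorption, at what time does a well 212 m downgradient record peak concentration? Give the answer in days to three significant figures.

1470 days

Retardation factor R = 1 + ρ_b·K_d/n = 1 + 1.67 × 0.44/0.21 = 4.499.
Sorption retards both mechanisms: v_R = v/R = 0.1434 m/day, D_R = D/R = 0.08913 m²/day.
Peak time from v_R²t² + 2D_R t − x² = 0: t = (√(D_R² + v_R²x²) − D_R)/v_R².
√(D_R² + v_R²x²) = √(0.08913² + 0.1434² × 212²) = 30.40; v_R² = 0.02056.
t = (30.40 − 0.08913)/0.02056 = 1470 days.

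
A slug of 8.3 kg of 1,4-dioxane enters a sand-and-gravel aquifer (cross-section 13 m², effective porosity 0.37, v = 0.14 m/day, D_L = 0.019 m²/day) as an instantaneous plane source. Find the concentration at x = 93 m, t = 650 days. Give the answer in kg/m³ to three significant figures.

0.128 kg/m³

For an instantaneous plane source, C(x,t) = M/(n_e·A·√(4πDt)) · exp(−(x−vt)²/(4Dt)), with n_e·A the pore (flow) area.
Plume center vt = 0.14 × 650 = 91 m, so the well at 93 m is 2 m downgradient of the peak.
√(4πDt) = 12.46 m, giving peak height M/(n_e·A·√(4πDt)) = 8.3/(0.37 × 13 × 12.46) = 0.1385 kg/m³.
(x−vt)²/(4Dt) = (2)²/(4 × 0.019 × 650) = 0.08097; exp(−0.08097) = 0.9222.
C = 0.1385 × 0.9222 = 0.128 kg/m³.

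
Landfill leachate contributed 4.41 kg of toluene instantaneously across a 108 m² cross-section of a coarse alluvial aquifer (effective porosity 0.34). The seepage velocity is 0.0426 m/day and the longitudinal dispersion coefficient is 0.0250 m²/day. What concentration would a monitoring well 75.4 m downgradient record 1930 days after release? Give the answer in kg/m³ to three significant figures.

0.00383 kg/m³

For an instantaneous plane source, C(x,t) = M/(n_e·A·√(4πDt)) · exp(−(x−vt)²/(4Dt)), with n_e·A the pore (flow) area.
Plume center vt = 0.0426 × 1930 = 82.218 m, so the well at 75.4 m is 6.818 m upgradient of the peak.
√(4πDt) = 24.62 m, giving peak height M/(n_e·A·√(4πDt)) = 4.41/(0.34 × 108 × 24.62) = 0.004878 kg/m³.
(x−vt)²/(4Dt) = (-6.818)²/(4 × 0.0250 × 1930) = 0.2409; exp(−0.2409) = 0.7859.
C = 0.004878 × 0.7859 = 0.00383 kg/m³.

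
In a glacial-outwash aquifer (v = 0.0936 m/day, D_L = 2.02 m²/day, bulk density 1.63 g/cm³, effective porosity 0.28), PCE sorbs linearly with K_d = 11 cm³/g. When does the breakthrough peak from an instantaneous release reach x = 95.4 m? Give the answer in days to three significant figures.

53000 days

Retardation factor R = 1 + ρ_b·K_d/n = 1 + 1.63 × 11/0.28 = 65.04.
Sorption retards both mechanisms: v_R = v/R = 0.001439 m/day, D_R = D/R = 0.03106 m²/day.
Peak time from v_R²t² + 2D_R t − x² = 0: t = (√(D_R² + v_R²x²) − D_R)/v_R².
√(D_R² + v_R²x²) = √(0.03106² + 0.001439² × 95.4²) = 0.1408; v_R² = 2.071e-06.
t = (0.1408 − 0.03106)/2.071e-06 = 53000 days.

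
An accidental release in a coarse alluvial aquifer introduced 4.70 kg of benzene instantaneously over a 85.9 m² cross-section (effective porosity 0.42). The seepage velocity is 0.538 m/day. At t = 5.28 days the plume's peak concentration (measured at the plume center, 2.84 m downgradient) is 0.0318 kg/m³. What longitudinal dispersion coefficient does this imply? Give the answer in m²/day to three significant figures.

0.253 m²/day

At the plume center C_max = M/(n_e·A·√(4πDt)), so D = M²/(4πt·(n_e·A·C_max)²).
n_e·A·C_max = 0.42 × 85.9 × 0.0318 = 1.147 kg/m.
D = 4.70²/(4π × 5.28 × 1.147²) = 0.253 m²/day.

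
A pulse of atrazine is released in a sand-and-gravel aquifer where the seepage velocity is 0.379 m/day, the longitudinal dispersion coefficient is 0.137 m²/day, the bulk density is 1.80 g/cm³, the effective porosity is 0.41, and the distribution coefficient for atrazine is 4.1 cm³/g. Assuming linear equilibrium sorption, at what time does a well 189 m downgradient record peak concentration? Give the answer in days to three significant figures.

Retardation factor R = 1 + ρ_b·K_d/n = 1 + 1.80 × 4.1/0.41 = 19.00.
Sorption retards both mechanisms: v_R = v/R = 0.01995 m/day, D_R = D/R = 0.007211 m²/day.
Peak time from v_R²t² + 2D_R t − x² = 0: t = (√(D_R² + v_R²x²) − D_R)/v_R².
√(D_R² + v_R²x²) = √(0.007211² + 0.01995² × 189²) = 3.771; v_R² = 0.0003980.
t = (3.771 − 0.007211)/0.0003980 = 9460 days.

9460 days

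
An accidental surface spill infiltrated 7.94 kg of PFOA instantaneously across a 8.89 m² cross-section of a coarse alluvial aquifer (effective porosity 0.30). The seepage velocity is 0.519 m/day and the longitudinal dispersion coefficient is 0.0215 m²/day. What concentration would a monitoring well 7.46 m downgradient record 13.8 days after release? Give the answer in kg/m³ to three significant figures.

1.43 kg/m³

For an instantaneous plane source, C(x,t) = M/(n_e·A·√(4πDt)) · exp(−(x−vt)²/(4Dt)), with n_e·A the pore (flow) area.
Plume center vt = 0.519 × 13.8 = 7.1622 m, so the well at 7.46 m is 0.2978 m downgradient of the peak.
√(4πDt) = 1.931 m, giving peak height M/(n_e·A·√(4πDt)) = 7.94/(0.30 × 8.89 × 1.931) = 1.542 kg/m³.
(x−vt)²/(4Dt) = (0.2978)²/(4 × 0.0215 × 13.8) = 0.07473; exp(−0.07473) = 0.9280.
C = 1.542 × 0.9280 = 1.43 kg/m³.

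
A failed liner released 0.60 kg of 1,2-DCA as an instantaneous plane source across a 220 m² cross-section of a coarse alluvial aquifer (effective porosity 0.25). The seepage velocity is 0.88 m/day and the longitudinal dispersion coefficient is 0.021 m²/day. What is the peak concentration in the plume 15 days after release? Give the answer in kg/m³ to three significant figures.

The peak of an instantaneous 1D plume sits at x = vt; there the Gaussian factor is 1 and C_max = M/(n_e·A·√(4πDt)), where n_e·A is the pore area the mass is dissolved in.
√(4πDt) = √(4π × 0.021 × 15) = 1.990 m, so C_max = 0.60/(0.25 × 220 × 1.990) = 0.00548 kg/m³.

0.00548 kg/m³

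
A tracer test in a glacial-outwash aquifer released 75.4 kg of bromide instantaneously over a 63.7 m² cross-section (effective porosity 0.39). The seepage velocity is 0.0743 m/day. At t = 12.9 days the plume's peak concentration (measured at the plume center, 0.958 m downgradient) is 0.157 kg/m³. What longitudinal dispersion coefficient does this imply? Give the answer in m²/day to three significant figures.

At the plume center C_max = M/(n_e·A·√(4πDt)), so D = M²/(4πt·(n_e·A·C_max)²).
n_e·A·C_max = 0.39 × 63.7 × 0.157 = 3.900 kg/m.
D = 75.4²/(4π × 12.9 × 3.900²) = 2.31 m²/day.

2.31 m²/day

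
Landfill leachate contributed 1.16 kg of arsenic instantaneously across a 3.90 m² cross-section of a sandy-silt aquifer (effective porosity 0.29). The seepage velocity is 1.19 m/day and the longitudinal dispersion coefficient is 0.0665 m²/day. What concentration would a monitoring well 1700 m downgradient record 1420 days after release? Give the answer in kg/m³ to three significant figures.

For an instantaneous plane source, C(x,t) = M/(n_e·A·√(4πDt)) · exp(−(x−vt)²/(4Dt)), with n_e·A the pore (flow) area.
Plume center vt = 1.19 × 1420 = 1689.8 m, so the well at 1700 m is 10.2 m downgradient of the peak.
√(4πDt) = 34.45 m, giving peak height M/(n_e·A·√(4πDt)) = 1.16/(0.29 × 3.90 × 34.45) = 0.02977 kg/m³.
(x−vt)²/(4Dt) = (10.2)²/(4 × 0.0665 × 1420) = 0.2754; exp(−0.2754) = 0.7593.
C = 0.02977 × 0.7593 = 0.0226 kg/m³.

0.0226 kg/m³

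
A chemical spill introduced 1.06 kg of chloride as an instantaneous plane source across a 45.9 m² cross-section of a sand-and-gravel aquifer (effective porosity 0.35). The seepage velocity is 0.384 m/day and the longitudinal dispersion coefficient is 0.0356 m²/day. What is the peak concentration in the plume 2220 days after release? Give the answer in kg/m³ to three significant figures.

The peak of an instantaneous 1D plume sits at x = vt; there the Gaussian factor is 1 and C_max = M/(n_e·A·√(4πDt)), where n_e·A is the pore area the mass is dissolved in.
√(4πDt) = √(4π × 0.0356 × 2220) = 31.51 m, so C_max = 1.06/(0.35 × 45.9 × 31.51) = 0.00209 kg/m³.

0.00209 kg/m³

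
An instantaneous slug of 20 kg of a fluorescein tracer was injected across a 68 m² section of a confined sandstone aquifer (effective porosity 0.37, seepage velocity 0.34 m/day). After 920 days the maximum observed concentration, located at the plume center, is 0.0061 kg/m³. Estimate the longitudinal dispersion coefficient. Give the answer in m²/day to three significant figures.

1.47 m²/day

At the plume center C_max = M/(n_e·A·√(4πDt)), so D = M²/(4πt·(n_e·A·C_max)²).
n_e·A·C_max = 0.37 × 68 × 0.0061 = 0.1535 kg/m.
D = 20²/(4π × 920 × 0.1535²) = 1.47 m²/day.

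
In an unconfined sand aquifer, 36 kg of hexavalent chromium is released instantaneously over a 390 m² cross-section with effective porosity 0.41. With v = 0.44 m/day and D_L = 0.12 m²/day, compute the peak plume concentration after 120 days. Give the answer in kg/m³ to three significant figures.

The peak of an instantaneous 1D plume sits at x = vt; there the Gaussian factor is 1 and C_max = M/(n_e·A·√(4πDt)), where n_e·A is the pore area the mass is dissolved in.
√(4πDt) = √(4π × 0.12 × 120) = 13.45 m, so C_max = 36/(0.41 × 390 × 13.45) = 0.0167 kg/m³.

0.0167 kg/m³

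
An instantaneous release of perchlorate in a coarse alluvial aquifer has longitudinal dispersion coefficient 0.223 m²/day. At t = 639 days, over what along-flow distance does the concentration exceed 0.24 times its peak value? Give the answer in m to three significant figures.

57.0 m

The plume is Gaussian with σ = √(2Dt) = √(2 × 0.223 × 639) = 16.88 m.
C/C_peak = exp(−Δx²/(2σ²)) = 0.24 ⇒ Δx = σ·√(−2 ln 0.24) = 16.88 × 1.689 = 28.51 m.
Width = 2Δx = 57.0 m.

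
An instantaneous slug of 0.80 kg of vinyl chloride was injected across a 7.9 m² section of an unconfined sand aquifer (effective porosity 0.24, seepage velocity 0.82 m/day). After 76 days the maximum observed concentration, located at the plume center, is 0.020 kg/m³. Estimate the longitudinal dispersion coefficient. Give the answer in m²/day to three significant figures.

At the plume center C_max = M/(n_e·A·√(4πDt)), so D = M²/(4πt·(n_e·A·C_max)²).
n_e·A·C_max = 0.24 × 7.9 × 0.020 = 0.03792 kg/m.
D = 0.80²/(4π × 76 × 0.03792²) = 0.466 m²/day.

0.466 m²/day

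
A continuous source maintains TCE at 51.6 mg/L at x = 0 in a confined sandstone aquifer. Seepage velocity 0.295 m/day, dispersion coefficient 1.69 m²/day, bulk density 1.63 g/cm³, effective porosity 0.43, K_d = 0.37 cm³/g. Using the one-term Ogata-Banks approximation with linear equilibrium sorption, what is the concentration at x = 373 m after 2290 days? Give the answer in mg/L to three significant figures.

2.73 mg/L

Retardation factor R = 1 + ρ_b·K_d/n = 1 + 1.63 × 0.37/0.43 = 2.403.
Sorption retards both mechanisms: v_R = v/R = 0.1228 m/day, D_R = D/R = 0.7033 m²/day.
v_R·t = 0.1228 × 2290 = 281.212 m; 2√(D_R t) = 80.26 m; argument = (373 − 281.212)/80.26 = 1.144.
C = C₀ × ½·erfc(1.144) = 51.6 × 0.05285 = 2.73 mg/L.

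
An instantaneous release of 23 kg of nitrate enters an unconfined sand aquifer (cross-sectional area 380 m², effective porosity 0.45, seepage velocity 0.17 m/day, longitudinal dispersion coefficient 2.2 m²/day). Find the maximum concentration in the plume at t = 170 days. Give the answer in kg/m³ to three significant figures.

The peak of an instantaneous 1D plume sits at x = vt; there the Gaussian factor is 1 and C_max = M/(n_e·A·√(4πDt)), where n_e·A is the pore area the mass is dissolved in.
√(4πDt) = √(4π × 2.2 × 170) = 68.56 m, so C_max = 23/(0.45 × 380 × 68.56) = 0.00196 kg/m³.

0.00196 kg/m³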